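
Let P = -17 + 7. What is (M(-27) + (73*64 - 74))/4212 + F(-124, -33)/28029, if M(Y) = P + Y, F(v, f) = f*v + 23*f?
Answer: 47292955/39352716 ≈ 1.2018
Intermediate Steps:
P = -10
F(v, f) = 23*f + f*v
M(Y) = -10 + Y
(M(-27) + (73*64 - 74))/4212 + F(-124, -33)/28029 = ((-10 - 27) + (73*64 - 74))/4212 - 33*(23 - 124)/28029 = (-37 + (4672 - 74))*(1/4212) - 33*(-101)*(1/28029) = (-37 + 4598)*(1/4212) + 3333*(1/28029) = 4561*(1/4212) + 1111/9343 = 4561/4212 + 1111/9343 = 47292955/39352716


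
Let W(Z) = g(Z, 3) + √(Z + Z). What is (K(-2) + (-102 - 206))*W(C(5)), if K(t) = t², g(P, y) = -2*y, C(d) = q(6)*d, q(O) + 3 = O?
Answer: 1824 - 304*√30 ≈ 158.92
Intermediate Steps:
q(O) = -3 + O
C(d) = 3*d (C(d) = (-3 + 6)*d = 3*d)
W(Z) = -6 + √2*√Z (W(Z) = -2*3 + √(Z + Z) = -6 + √(2*Z) = -6 + √2*√Z)
(K(-2) + (-102 - 206))*W(C(5)) = ((-2)² + (-102 - 206))*(-6 + √2*√(3*5)) = (4 - 308)*(-6 + √2*√15) = -304*(-6 + √30) = 1824 - 304*√30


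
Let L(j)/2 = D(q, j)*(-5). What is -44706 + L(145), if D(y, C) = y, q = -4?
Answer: -44666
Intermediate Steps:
L(j) = 40 (L(j) = 2*(-4*(-5)) = 2*20 = 40)
-44706 + L(145) = -44706 + 40 = -44666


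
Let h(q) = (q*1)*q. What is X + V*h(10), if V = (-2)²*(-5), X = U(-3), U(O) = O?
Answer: -2003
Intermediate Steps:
X = -3
h(q) = q² (h(q) = q*q = q²)
V = -20 (V = 4*(-5) = -20)
X + V*h(10) = -3 - 20*10² = -3 - 20*100 = -3 - 2000 = -2003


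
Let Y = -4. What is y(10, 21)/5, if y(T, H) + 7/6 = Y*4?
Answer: -103/30 ≈ -3.4333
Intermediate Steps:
y(T, H) = -103/6 (y(T, H) = -7/6 - 4*4 = -7/6 - 16 = -103/6)
y(10, 21)/5 = -103/6/5 = (1/5)*(-103/6) = -103/30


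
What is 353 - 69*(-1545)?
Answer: 106958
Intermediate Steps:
353 - 69*(-1545) = 353 + 106605 = 106958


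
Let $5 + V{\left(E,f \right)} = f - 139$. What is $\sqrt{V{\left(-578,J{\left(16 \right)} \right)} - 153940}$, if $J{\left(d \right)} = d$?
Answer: $2 i \sqrt{38517} \approx 392.52 i$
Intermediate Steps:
$V{\left(E,f \right)} = -144 + f$ ($V{\left(E,f \right)} = -5 + \left(f - 139\right) = -5 + \left(-139 + f\right) = -144 + f$)
$\sqrt{V{\left(-578,J{\left(16 \right)} \right)} - 153940} = \sqrt{\left(-144 + 16\right) - 153940} = \sqrt{-128 - 153940} = \sqrt{-154068} = 2 i \sqrt{38517}$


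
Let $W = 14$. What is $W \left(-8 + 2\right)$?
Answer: $-84$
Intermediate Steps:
$W \left(-8 + 2\right) = 14 \left(-8 + 2\right) = 14 \left(-6\right) = -84$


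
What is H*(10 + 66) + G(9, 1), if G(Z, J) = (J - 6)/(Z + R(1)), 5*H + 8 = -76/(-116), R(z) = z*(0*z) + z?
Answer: -32521/290 ≈ -112.14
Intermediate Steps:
R(z) = z (R(z) = z*0 + z = 0 + z = z)
H = -213/145 (H = -8/5 + (-76/(-116))/5 = -8/5 + (-76*(-1/116))/5 = -8/5 + (1/5)*(19/29) = -8/5 + 19/145 = -213/145 ≈ -1.4690)
G(Z, J) = (-6 + J)/(1 + Z) (G(Z, J) = (J - 6)/(Z + 1) = (-6 + J)/(1 + Z))
H*(10 + 66) + G(9, 1) = -213*(10 + 66)/145 + (-6 + 1)/(1 + 9) = -213/145*76 - 5/10 = -16188/145 + (1/10)*(-5) = -16188/145 - 1/2 = -32521/290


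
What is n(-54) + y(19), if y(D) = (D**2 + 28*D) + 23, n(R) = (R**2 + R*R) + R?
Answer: 6694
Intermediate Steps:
n(R) = R + 2*R**2 (n(R) = (R**2 + R**2) + R = 2*R**2 + R = R + 2*R**2)
y(D) = 23 + D**2 + 28*D
n(-54) + y(19) = -54*(1 + 2*(-54)) + (23 + 19**2 + 28*19) = -54*(1 - 108) + (23 + 361 + 532) = -54*(-107) + 916 = 5778 + 916 = 6694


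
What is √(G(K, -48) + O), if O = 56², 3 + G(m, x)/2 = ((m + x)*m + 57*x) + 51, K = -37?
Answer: 45*√2 ≈ 63.640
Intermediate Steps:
G(m, x) = 96 + 114*x + 2*m*(m + x) (G(m, x) = -6 + 2*(((m + x)*m + 57*x) + 51) = -6 + 2*((m*(m + x) + 57*x) + 51) = -6 + 2*((57*x + m*(m + x)) + 51) = -6 + 2*(51 + 57*x + m*(m + x)) = -6 + (102 + 114*x + 2*m*(m + x)) = 96 + 114*x + 2*m*(m + x))
O = 3136
√(G(K, -48) + O) = √((96 + 2*(-37)² + 114*(-48) + 2*(-37)*(-48)) + 3136) = √((96 + 2*1369 - 5472 + 3552) + 3136) = √((96 + 2738 - 5472 + 3552) + 3136) = √(914 + 3136) = √4050 = 45*√2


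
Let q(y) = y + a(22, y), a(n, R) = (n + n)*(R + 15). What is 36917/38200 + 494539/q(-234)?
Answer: -1852701901/37703400 ≈ -49.139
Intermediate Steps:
a(n, R) = 2*n*(15 + R) (a(n, R) = (2*n)*(15 + R) = 2*n*(15 + R))
q(y) = 660 + 45*y (q(y) = y + 2*22*(15 + y) = y + (660 + 44*y) = 660 + 45*y)
36917/38200 + 494539/q(-234) = 36917/38200 + 494539/(660 + 45*(-234)) = 36917*(1/38200) + 494539/(660 - 10530) = 36917/38200 + 494539/(-9870) = 36917/38200 + 494539*(-1/9870) = 36917/38200 - 494539/9870 = -1852701901/37703400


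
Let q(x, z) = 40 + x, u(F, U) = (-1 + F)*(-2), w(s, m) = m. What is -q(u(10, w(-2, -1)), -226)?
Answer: -22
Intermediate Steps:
u(F, U) = 2 - 2*F
-q(u(10, w(-2, -1)), -226) = -(40 + (2 - 2*10)) = -(40 + (2 - 20)) = -(40 - 18) = -1*22 = -22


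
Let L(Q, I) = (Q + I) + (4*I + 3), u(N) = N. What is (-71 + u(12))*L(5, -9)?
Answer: 2183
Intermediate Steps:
L(Q, I) = 3 + Q + 5*I (L(Q, I) = (I + Q) + (3 + 4*I) = 3 + Q + 5*I)
(-71 + u(12))*L(5, -9) = (-71 + 12)*(3 + 5 + 5*(-9)) = -59*(3 + 5 - 45) = -59*(-37) = 2183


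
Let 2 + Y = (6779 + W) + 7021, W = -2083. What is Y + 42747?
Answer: 54462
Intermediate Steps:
Y = 11715 (Y = -2 + ((6779 - 2083) + 7021) = -2 + (4696 + 7021) = -2 + 11717 = 11715)
Y + 42747 = 11715 + 42747 = 54462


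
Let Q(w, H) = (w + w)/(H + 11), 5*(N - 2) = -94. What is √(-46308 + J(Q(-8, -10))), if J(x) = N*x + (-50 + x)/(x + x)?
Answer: 3*I*√2046095/20 ≈ 214.56*I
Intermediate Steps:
N = -84/5 (N = 2 + (⅕)*(-94) = 2 - 94/5 = -84/5 ≈ -16.800)
Q(w, H) = 2*w/(11 + H) (Q(w, H) = (2*w)/(11 + H) = 2*w/(11 + H))
J(x) = -84*x/5 + (-50 + x)/(2*x) (J(x) = -84*x/5 + (-50 + x)/(x + x) = -84*x/5 + (-50 + x)/((2*x)) = -84*x/5 + (-50 + x)*(1/(2*x)) = -84*x/5 + (-50 + x)/(2*x))
√(-46308 + J(Q(-8, -10))) = √(-46308 + (-250 + (2*(-8)/(11 - 10))*(5 - 336*(-8)/(11 - 10)))/(10*((2*(-8)/(11 - 10))))) = √(-46308 + (-250 + (2*(-8)/1)*(5 - 336*(-8)/1))/(10*((2*(-8)/1)))) = √(-46308 + (-250 + (2*(-8)*1)*(5 - 336*(-8)))/(10*((2*(-8)*1)))) = √(-46308 + (⅒)*(-250 - 16*(5 - 168*(-16)))/(-16)) = √(-46308 + (⅒)*(-1/16)*(-250 - 16*(5 + 2688))) = √(-46308 + (⅒)*(-1/16)*(-250 - 16*2693)) = √(-46308 + (⅒)*(-1/16)*(-250 - 43088)) = √(-46308 + (⅒)*(-1/16)*(-43338)) = √(-46308 + 21669/80) = √(-3682971/80) = 3*I*√2046095/20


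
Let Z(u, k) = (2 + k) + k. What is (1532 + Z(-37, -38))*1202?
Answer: 1752516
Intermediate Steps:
Z(u, k) = 2 + 2*k
(1532 + Z(-37, -38))*1202 = (1532 + (2 + 2*(-38)))*1202 = (1532 + (2 - 76))*1202 = (1532 - 74)*1202 = 1458*1202 = 1752516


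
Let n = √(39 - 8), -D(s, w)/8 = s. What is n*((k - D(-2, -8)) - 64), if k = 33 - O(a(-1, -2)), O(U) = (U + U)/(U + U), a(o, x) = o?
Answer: -48*√31 ≈ -267.25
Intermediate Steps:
D(s, w) = -8*s
O(U) = 1 (O(U) = (2*U)/((2*U)) = (2*U)*(1/(2*U)) = 1)
k = 32 (k = 33 - 1*1 = 33 - 1 = 32)
n = √31 ≈ 5.5678
n*((k - D(-2, -8)) - 64) = √31*((32 - (-8)*(-2)) - 64) = √31*((32 - 1*16) - 64) = √31*((32 - 16) - 64) = √31*(16 - 64) = √31*(-48) = -48*√31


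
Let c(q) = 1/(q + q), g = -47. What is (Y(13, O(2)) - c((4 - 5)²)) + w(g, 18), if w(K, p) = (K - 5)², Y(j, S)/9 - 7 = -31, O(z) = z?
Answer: 4975/2 ≈ 2487.5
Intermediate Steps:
Y(j, S) = -216 (Y(j, S) = 63 + 9*(-31) = 63 - 279 = -216)
w(K, p) = (-5 + K)²
c(q) = 1/(2*q)
(Y(13, O(2)) - c((4 - 5)²)) + w(g, 18) = (-216 - 1/(2*((4 - 5)²))) + (-5 - 47)² = (-216 - 1/(2*((-1)²))) + (-52)² = (-216 - 1/(2*1)) + 2704 = (-216 - 1/2) + 2704 = (-216 - 1*½) + 2704 = (-216 - ½) + 2704 = -433/2 + 2704 = 4975/2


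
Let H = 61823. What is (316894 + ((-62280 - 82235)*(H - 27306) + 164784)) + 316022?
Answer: -4987426555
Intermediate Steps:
(316894 + ((-62280 - 82235)*(H - 27306) + 164784)) + 316022 = (316894 + ((-62280 - 82235)*(61823 - 27306) + 164784)) + 316022 = (316894 + (-144515*34517 + 164784)) + 316022 = (316894 + (-4988224255 + 164784)) + 316022 = (316894 - 4988059471) + 316022 = -4987742577 + 316022 = -4987426555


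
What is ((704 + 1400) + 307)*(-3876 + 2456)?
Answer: -3423620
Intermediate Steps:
((704 + 1400) + 307)*(-3876 + 2456) = (2104 + 307)*(-1420) = 2411*(-1420) = -3423620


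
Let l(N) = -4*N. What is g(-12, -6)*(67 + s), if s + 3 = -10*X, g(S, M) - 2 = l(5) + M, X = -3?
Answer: -2256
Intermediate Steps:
g(S, M) = -18 + M (g(S, M) = 2 + (-4*5 + M) = 2 + (-20 + M) = -18 + M)
s = 27 (s = -3 - 10*(-3) = -3 + 30 = 27)
g(-12, -6)*(67 + s) = (-18 - 6)*(67 + 27) = -24*94 = -2256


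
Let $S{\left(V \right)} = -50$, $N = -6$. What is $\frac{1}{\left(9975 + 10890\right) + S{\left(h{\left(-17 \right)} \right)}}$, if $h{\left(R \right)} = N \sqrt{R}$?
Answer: $\frac{1}{20815} \approx 4.8042 \cdot 10^{-5}$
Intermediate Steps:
$h{\left(R \right)} = - 6 \sqrt{R}$
$\frac{1}{\left(9975 + 10890\right) + S{\left(h{\left(-17 \right)} \right)}} = \frac{1}{\left(9975 + 10890\right) - 50} = \frac{1}{20865 - 50} = \frac{1}{20815}$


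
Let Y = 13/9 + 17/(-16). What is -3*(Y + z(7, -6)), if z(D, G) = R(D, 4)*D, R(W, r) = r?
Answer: -4087/48 ≈ -85.146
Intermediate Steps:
Y = 55/144 (Y = 13*(1/9) + 17*(-1/16) = 13/9 - 17/16 = 55/144 ≈ 0.38194)
z(D, G) = 4*D
-3*(Y + z(7, -6)) = -3*(55/144 + 4*7) = -3*(55/144 + 28) = -3*4087/144 = -4087/48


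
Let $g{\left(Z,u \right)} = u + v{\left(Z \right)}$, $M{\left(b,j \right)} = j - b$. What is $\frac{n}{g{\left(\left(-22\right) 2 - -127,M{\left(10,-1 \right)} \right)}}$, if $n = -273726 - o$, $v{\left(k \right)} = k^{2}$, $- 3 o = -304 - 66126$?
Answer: $- \frac{443804}{10317} \approx -43.017$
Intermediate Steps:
$o = \frac{66430}{3}$ ($o = - \frac{-304 - 66126}{3} = \left(- \frac{1}{3}\right) \left(-66430\right) = \frac{66430}{3} \approx 22143.0$)
$g{\left(Z,u \right)} = u + Z^{2}$
$n = - \frac{887608}{3}$ ($n = -273726 - \frac{66430}{3} = - \frac{887608}{3} \approx -2.9587 \cdot 10^{5}$)
$\frac{n}{g{\left(\left(-22\right) 2 - -127,M{\left(10,-1 \right)} \right)}} = - \frac{887608}{3 \left(\left(-1 - 10\right) + \left(\left(-22\right) 2 - -127\right)^{2}\right)} = - \frac{887608}{3 \left(\left(-1 - 10\right) + \left(-44 + 127\right)^{2}\right)} = - \frac{887608}{3 \left(-11 + 83^{2}\right)} = - \frac{887608}{3 \left(-11 + 6889\right)} = - \frac{887608}{3 \cdot 6878} = \left(- \frac{887608}{3}\right) \frac{1}{6878} = - \frac{443804}{10317}$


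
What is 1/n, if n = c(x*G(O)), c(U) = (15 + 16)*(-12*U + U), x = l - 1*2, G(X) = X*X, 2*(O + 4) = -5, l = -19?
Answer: 4/1210209 ≈ 3.3052e-6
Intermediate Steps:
O = -13/2 (O = -4 + (1/2)*(-5) = -4 - 5/2 = -13/2 ≈ -6.5000)
G(X) = X**2
x = -21 (x = -19 - 1*2 = -19 - 2 = -21)
c(U) = -341*U (c(U) = 31*(-11*U) = -341*U)
n = 1210209/4 (n = -(-7161)*(-13/2)**2 = -(-7161)*169/4 = -341*(-3549/4) = 1210209/4 ≈ 3.0255e+5)
1/n = 1/(1210209/4) = 4/1210209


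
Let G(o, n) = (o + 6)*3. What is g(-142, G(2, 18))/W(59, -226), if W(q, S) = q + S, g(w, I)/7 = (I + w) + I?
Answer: 658/167 ≈ 3.9401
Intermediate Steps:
G(o, n) = 18 + 3*o (G(o, n) = (6 + o)*3 = 18 + 3*o)
g(w, I) = 7*w + 14*I (g(w, I) = 7*((I + w) + I) = 7*(w + 2*I) = 7*w + 14*I)
W(q, S) = S + q
g(-142, G(2, 18))/W(59, -226) = (7*(-142) + 14*(18 + 3*2))/(-226 + 59) = (-994 + 14*(18 + 6))/(-167) = (-994 + 14*24)*(-1/167) = (-994 + 336)*(-1/167) = -658*(-1/167) = 658/167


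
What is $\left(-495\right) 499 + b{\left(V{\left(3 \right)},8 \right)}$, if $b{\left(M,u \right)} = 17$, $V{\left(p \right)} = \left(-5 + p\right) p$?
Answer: $-246988$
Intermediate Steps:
$V{\left(p \right)} = p \left(-5 + p\right)$
$\left(-495\right) 499 + b{\left(V{\left(3 \right)},8 \right)} = \left(-495\right) 499 + 17 = -247005 + 17 = -246988$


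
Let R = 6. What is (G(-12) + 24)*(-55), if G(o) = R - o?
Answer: -2310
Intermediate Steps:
G(o) = 6 - o
(G(-12) + 24)*(-55) = ((6 - 1*(-12)) + 24)*(-55) = ((6 + 12) + 24)*(-55) = (18 + 24)*(-55) = 42*(-55) = -2310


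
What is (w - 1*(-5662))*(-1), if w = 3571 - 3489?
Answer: -5744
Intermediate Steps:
w = 82
(w - 1*(-5662))*(-1) = (82 - 1*(-5662))*(-1) = (82 + 5662)*(-1) = 5744*(-1) = -5744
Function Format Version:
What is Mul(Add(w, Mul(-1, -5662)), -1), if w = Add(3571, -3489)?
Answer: -5744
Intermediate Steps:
w = 82
Mul(Add(w, Mul(-1, -5662)), -1) = Mul(Add(82, Mul(-1, -5662)), -1) = Mul(Add(82, 5662), -1) = Mul(5744, -1) = -5744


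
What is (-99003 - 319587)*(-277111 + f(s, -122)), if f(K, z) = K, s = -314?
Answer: 116127330750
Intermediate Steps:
(-99003 - 319587)*(-277111 + f(s, -122)) = (-99003 - 319587)*(-277111 - 314) = -418590*(-277425) = 116127330750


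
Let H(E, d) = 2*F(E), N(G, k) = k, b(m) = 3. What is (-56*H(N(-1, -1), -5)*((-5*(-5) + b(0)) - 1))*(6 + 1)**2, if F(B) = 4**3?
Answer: -9483264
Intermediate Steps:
F(B) = 64
H(E, d) = 128 (H(E, d) = 2*64 = 128)
(-56*H(N(-1, -1), -5)*((-5*(-5) + b(0)) - 1))*(6 + 1)**2 = (-7168*((-5*(-5) + 3) - 1))*(6 + 1)**2 = -7168*((25 + 3) - 1)*7**2 = -7168*(28 - 1)*49 = -7168*27*49 = -56*3456*49 = -193536*49 = -9483264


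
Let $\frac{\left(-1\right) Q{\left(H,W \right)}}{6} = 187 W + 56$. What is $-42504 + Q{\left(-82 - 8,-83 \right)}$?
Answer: $50286$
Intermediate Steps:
$Q{\left(H,W \right)} = -336 - 1122 W$ ($Q{\left(H,W \right)} = - 6 \left(187 W + 56\right) = - 6 \left(56 + 187 W\right) = -336 - 1122 W$)
$-42504 + Q{\left(-82 - 8,-83 \right)} = -42504 - -92790 = -42504 + \left(-336 + 93126\right) = -42504 + 92790 = 50286$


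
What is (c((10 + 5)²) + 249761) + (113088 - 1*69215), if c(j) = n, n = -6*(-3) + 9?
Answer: 293661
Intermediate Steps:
n = 27 (n = 18 + 9 = 27)
c(j) = 27
(c((10 + 5)²) + 249761) + (113088 - 1*69215) = (27 + 249761) + (113088 - 1*69215) = 249788 + (113088 - 69215) = 249788 + 43873 = 293661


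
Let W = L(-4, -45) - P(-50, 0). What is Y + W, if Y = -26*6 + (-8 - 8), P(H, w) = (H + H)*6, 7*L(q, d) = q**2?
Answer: 3012/7 ≈ 430.29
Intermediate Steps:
L(q, d) = q**2/7
P(H, w) = 12*H (P(H, w) = (2*H)*6 = 12*H)
Y = -172 (Y = -156 - 16 = -172)
W = 4216/7 (W = (1/7)*(-4)**2 - 12*(-50) = (1/7)*16 - 1*(-600) = 16/7 + 600 = 4216/7 ≈ 602.29)
Y + W = -172 + 4216/7 = 3012/7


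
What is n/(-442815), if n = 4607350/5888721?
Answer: -921470/521522797923 ≈ -1.7669e-6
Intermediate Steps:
n = 4607350/5888721 (n = 4607350*(1/5888721) = 4607350/5888721 ≈ 0.78240)
n/(-442815) = (4607350/5888721)/(-442815) = (4607350/5888721)*(-1/442815) = -921470/521522797923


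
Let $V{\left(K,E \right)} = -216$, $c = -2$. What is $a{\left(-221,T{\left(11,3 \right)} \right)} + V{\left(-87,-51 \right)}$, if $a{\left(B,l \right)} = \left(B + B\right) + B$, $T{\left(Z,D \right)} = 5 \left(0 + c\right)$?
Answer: $-879$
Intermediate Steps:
$T{\left(Z,D \right)} = -10$ ($T{\left(Z,D \right)} = 5 \left(0 - 2\right) = 5 \left(-2\right) = -10$)
$a{\left(B,l \right)} = 3 B$ ($a{\left(B,l \right)} = 2 B + B = 3 B$)
$a{\left(-221,T{\left(11,3 \right)} \right)} + V{\left(-87,-51 \right)} = 3 \left(-221\right) - 216 = -663 - 216 = -879$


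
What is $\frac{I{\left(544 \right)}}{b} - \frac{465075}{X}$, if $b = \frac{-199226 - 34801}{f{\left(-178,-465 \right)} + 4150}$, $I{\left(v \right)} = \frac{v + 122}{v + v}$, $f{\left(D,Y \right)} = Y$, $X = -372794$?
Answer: $\frac{3263975602235}{2636703367904} \approx 1.2379$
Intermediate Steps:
$I{\left(v \right)} = \frac{122 + v}{2 v}$
$b = - \frac{234027}{3685}$ ($b = \frac{-199226 - 34801}{-465 + 4150} = - \frac{234027}{3685} \approx -63.508$)
$\frac{I{\left(544 \right)}}{b} - \frac{465075}{X} = \frac{\frac{1}{2} \cdot \frac{1}{544} \left(122 + 544\right)}{- \frac{234027}{3685}} - \frac{465075}{-372794} = \frac{1}{2} \cdot \frac{1}{544} \cdot 666 \left(- \frac{3685}{234027}\right) - - \frac{465075}{372794} = \frac{333}{544} \left(- \frac{3685}{234027}\right) + \frac{465075}{372794} = - \frac{136345}{14145632} + \frac{465075}{372794} = \frac{3263975602235}{2636703367904}$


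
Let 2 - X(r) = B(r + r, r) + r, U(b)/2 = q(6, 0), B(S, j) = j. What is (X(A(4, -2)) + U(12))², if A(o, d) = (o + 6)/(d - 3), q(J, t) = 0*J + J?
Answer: 324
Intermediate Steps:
q(J, t) = J (q(J, t) = 0 + J = J)
A(o, d) = (6 + o)/(-3 + d)
U(b) = 12 (U(b) = 2*6 = 12)
X(r) = 2 - 2*r (X(r) = 2 - (r + r) = 2 - 2*r)
(X(A(4, -2)) + U(12))² = ((2 - 2*(6 + 4)/(-3 - 2)) + 12)² = ((2 - 2*10/(-5)) + 12)² = ((2 - (-2)*10/5) + 12)² = ((2 - 2*(-2)) + 12)² = ((2 + 4) + 12)² = (6 + 12)² = 18² = 324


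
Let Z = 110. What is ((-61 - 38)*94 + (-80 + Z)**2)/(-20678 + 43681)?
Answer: -8406/23003 ≈ -0.36543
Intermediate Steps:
((-61 - 38)*94 + (-80 + Z)**2)/(-20678 + 43681) = ((-61 - 38)*94 + (-80 + 110)**2)/(-20678 + 43681) = (-99*94 + 30**2)/23003 = (-9306 + 900)*(1/23003) = -8406*1/23003 = -8406/23003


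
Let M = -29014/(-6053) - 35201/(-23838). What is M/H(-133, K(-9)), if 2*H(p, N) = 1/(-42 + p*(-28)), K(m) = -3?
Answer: 3331132591570/72145707 ≈ 46172.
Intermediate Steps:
M = 904707385/144291414 (M = -29014*(-1/6053) - 35201*(-1/23838) = 29014/6053 + 35201/23838 = 904707385/144291414 ≈ 6.2700)
H(p, N) = 1/(2*(-42 - 28*p)) (H(p, N) = 1/(2*(-42 + p*(-28))) = 1/(2*(-42 - 28*p)))
M/H(-133, K(-9)) = 904707385/(144291414*((-1/(84 + 56*(-133))))) = 904707385/(144291414*((-1/(84 - 7448)))) = 904707385/(144291414*((-1/(-7364)))) = 904707385/(144291414*((-1*(-1/7364)))) = 904707385/(144291414*(1/7364)) = (904707385/144291414)*7364 = 3331132591570/72145707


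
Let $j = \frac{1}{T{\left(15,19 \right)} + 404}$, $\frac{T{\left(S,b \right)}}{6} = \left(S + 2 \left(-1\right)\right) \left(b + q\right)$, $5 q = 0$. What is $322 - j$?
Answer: $\frac{607291}{1886} \approx 322.0$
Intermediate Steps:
$q = 0$ ($q = \frac{1}{5} \cdot 0 = 0$)
$T{\left(S,b \right)} = 6 b \left(-2 + S\right)$ ($T{\left(S,b \right)} = 6 \left(S + 2 \left(-1\right)\right) \left(b + 0\right) = 6 \left(S - 2\right) b = 6 \left(-2 + S\right) b = 6 b \left(-2 + S\right)$)
$j = \frac{1}{1886}$ ($j = \frac{1}{6 \cdot 19 \left(-2 + 15\right) + 404} = \frac{1}{6 \cdot 19 \cdot 13 + 404} = \frac{1}{1482 + 404} = \frac{1}{1886} \approx 0.00053022$)
$322 - j = 322 - \frac{1}{1886} = \frac{607291}{1886}$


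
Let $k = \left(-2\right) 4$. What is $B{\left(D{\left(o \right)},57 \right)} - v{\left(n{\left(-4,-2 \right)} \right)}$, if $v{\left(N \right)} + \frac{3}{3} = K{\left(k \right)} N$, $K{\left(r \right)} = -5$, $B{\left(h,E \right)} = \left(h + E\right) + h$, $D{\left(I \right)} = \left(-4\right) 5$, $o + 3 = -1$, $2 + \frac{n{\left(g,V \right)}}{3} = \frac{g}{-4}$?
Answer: $3$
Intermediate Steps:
$k = -8$
$n{\left(g,V \right)} = -6 - \frac{3 g}{4}$ ($n{\left(g,V \right)} = -6 + 3 \frac{g}{-4} = -6 + 3 g \left(- \frac{1}{4}\right) = -6 + 3 \left(- \frac{g}{4}\right) = -6 - \frac{3 g}{4}$)
$o = -4$ ($o = -3 - 1 = -4$)
$D{\left(I \right)} = -20$
$B{\left(h,E \right)} = E + 2 h$ ($B{\left(h,E \right)} = \left(E + h\right) + h = E + 2 h$)
$v{\left(N \right)} = -1 - 5 N$
$B{\left(D{\left(o \right)},57 \right)} - v{\left(n{\left(-4,-2 \right)} \right)} = \left(57 + 2 \left(-20\right)\right) - \left(-1 - 5 \left(-6 - -3\right)\right) = \left(57 - 40\right) - \left(-1 - 5 \left(-6 + 3\right)\right) = 17 - \left(-1 - -15\right) = 17 - \left(-1 + 15\right) = 17 - 14 = 3$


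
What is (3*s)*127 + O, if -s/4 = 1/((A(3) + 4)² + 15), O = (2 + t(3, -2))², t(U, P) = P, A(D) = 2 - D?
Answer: -127/2 ≈ -63.500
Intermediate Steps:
O = 0 (O = (2 - 2)² = 0² = 0)
s = -⅙ (s = -4/(((2 - 1*3) + 4)² + 15) = -4/(((2 - 3) + 4)² + 15) = -4/((-1 + 4)² + 15) = -4/(3² + 15) = -4/(9 + 15) = -4/24 = -4*1/24 = -⅙ ≈ -0.16667)
(3*s)*127 + O = (3*(-⅙))*127 + 0 = -½*127 + 0 = -127/2 + 0 = -127/2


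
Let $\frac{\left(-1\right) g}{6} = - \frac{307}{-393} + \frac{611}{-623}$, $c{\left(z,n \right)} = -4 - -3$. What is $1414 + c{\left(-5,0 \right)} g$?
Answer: $\frac{115303058}{81613} \approx 1412.8$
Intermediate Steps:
$c{\left(z,n \right)} = -1$ ($c{\left(z,n \right)} = -4 + 3 = -1$)
$g = \frac{97724}{81613}$ ($g = - 6 \left(- \frac{307}{-393} + \frac{611}{-623}\right) = - 6 \left(\left(-307\right) \left(- \frac{1}{393}\right) + 611 \left(- \frac{1}{623}\right)\right) = - 6 \left(\frac{307}{393} - \frac{611}{623}\right) = \left(-6\right) \left(- \frac{48862}{244839}\right) = \frac{97724}{81613} \approx 1.1974$)
$1414 + c{\left(-5,0 \right)} g = 1414 - \frac{97724}{81613} = \frac{115303058}{81613}$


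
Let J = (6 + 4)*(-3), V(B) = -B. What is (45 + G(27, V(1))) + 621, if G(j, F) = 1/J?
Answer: 19979/30 ≈ 665.97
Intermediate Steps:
J = -30 (J = 10*(-3) = -30)
G(j, F) = -1/30 (G(j, F) = 1/(-30) = -1/30)
(45 + G(27, V(1))) + 621 = (45 - 1/30) + 621 = 1349/30 + 621 = 19979/30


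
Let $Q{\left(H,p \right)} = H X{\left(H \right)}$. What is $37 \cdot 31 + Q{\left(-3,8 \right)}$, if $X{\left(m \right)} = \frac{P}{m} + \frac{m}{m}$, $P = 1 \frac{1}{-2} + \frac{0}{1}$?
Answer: $\frac{2287}{2} \approx 1143.5$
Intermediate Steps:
$P = - \frac{1}{2}$ ($P = 1 \left(- \frac{1}{2}\right) + 0 \cdot 1 = - \frac{1}{2} + 0 = - \frac{1}{2} \approx -0.5$)
$X{\left(m \right)} = 1 - \frac{1}{2 m}$ ($X{\left(m \right)} = - \frac{1}{2 m} + \frac{m}{m} = - \frac{1}{2 m} + 1 = 1 - \frac{1}{2 m}$)
$Q{\left(H,p \right)} = - \frac{1}{2} + H$ ($Q{\left(H,p \right)} = H \frac{- \frac{1}{2} + H}{H} = - \frac{1}{2} + H$)
$37 \cdot 31 + Q{\left(-3,8 \right)} = 37 \cdot 31 - \frac{7}{2} = 1147 - \frac{7}{2} = \frac{2287}{2}$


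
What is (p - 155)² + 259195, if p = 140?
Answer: 259420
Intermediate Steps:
(p - 155)² + 259195 = (140 - 155)² + 259195 = (-15)² + 259195 = 225 + 259195 = 259420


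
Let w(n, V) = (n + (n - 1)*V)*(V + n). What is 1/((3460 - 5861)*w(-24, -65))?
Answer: 1/342116089 ≈ 2.9230e-9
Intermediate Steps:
w(n, V) = (V + n)*(n + V*(-1 + n)) (w(n, V) = (n + (-1 + n)*V)*(V + n) = (n + V*(-1 + n))*(V + n) = (V + n)*(n + V*(-1 + n)))
1/((3460 - 5861)*w(-24, -65)) = 1/((3460 - 5861)*((-24)**2 - 1*(-65)**2 - 65*(-24)**2 - 24*(-65)**2)) = 1/((-2401)*(576 - 1*4225 - 65*576 - 24*4225)) = -1/(2401*(576 - 4225 - 37440 - 101400)) = -1/2401/(-142489) = -1/2401*(-1/142489) = 1/342116089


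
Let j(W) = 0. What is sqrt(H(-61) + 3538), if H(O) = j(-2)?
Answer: sqrt(3538) ≈ 59.481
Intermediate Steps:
H(O) = 0
sqrt(H(-61) + 3538) = sqrt(0 + 3538) = sqrt(3538)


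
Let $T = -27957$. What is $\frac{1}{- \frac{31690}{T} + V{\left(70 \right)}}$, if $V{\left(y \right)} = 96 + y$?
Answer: $\frac{27957}{4672552} \approx 0.0059832$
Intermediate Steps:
$\frac{1}{- \frac{31690}{T} + V{\left(70 \right)}} = \frac{1}{- \frac{31690}{-27957} + \left(96 + 70\right)} = \frac{1}{\left(-31690\right) \left(- \frac{1}{27957}\right) + 166} = \frac{1}{\frac{31690}{27957} + 166} = \frac{1}{\frac{4672552}{27957}} = \frac{27957}{4672552}$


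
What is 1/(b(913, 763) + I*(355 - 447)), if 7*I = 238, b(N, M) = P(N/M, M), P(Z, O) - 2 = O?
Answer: -1/2363 ≈ -0.00042319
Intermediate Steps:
P(Z, O) = 2 + O
b(N, M) = 2 + M
I = 34 (I = (⅐)*238 = 34)
1/(b(913, 763) + I*(355 - 447)) = 1/((2 + 763) + 34*(355 - 447)) = 1/(765 + 34*(-92)) = 1/(765 - 3128) = 1/(-2363) = -1/2363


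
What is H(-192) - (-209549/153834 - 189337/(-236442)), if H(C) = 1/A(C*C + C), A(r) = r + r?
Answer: 41602779642473/74103555818112 ≈ 0.56141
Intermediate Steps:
A(r) = 2*r
H(C) = 1/(2*C + 2*C²) (H(C) = 1/(2*(C*C + C)) = 1/(2*(C² + C)) = 1/(2*(C + C²)) = 1/(2*C + 2*C²))
H(-192) - (-209549/153834 - 189337/(-236442)) = (½)/(-192*(1 - 192)) - (-209549/153834 - 189337/(-236442)) = (½)*(-1/192)/(-191) - (-209549*1/153834 - 189337*(-1/236442)) = (½)*(-1/192)*(-1/191) - (-209549/153834 + 189337/236442) = 1/73344 - 1*(-567214350/1010356073) = 1/73344 + 567214350/1010356073 = 41602779642473/74103555818112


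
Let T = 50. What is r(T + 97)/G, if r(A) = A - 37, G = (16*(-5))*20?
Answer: -11/160 ≈ -0.068750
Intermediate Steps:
G = -1600 (G = -80*20 = -1600)
r(A) = -37 + A
r(T + 97)/G = (-37 + (50 + 97))/(-1600) = (-37 + 147)*(-1/1600) = 110*(-1/1600) = -11/160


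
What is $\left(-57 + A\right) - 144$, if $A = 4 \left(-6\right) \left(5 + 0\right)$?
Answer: $-321$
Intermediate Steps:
$A = -120$ ($A = \left(-24\right) 5 = -120$)
$\left(-57 + A\right) - 144 = \left(-57 - 120\right) - 144 = -177 - 144 = -321$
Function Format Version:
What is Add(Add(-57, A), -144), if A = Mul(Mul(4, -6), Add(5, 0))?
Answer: -321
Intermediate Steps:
A = -120 (A = Mul(-24, 5) = -120)
Add(Add(-57, A), -144) = Add(Add(-57, -120), -144) = Add(-177, -144) = -321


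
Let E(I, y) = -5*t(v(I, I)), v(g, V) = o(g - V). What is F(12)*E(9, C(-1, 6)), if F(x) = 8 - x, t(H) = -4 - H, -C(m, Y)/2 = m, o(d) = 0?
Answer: -80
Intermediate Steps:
C(m, Y) = -2*m
v(g, V) = 0
E(I, y) = 20 (E(I, y) = -5*(-4 - 1*0) = -5*(-4 + 0) = -5*(-4) = 20)
F(12)*E(9, C(-1, 6)) = (8 - 1*12)*20 = (8 - 12)*20 = -4*20 = -80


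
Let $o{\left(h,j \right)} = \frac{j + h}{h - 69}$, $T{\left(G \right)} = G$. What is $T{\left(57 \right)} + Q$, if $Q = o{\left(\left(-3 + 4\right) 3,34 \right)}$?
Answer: $\frac{3725}{66} \approx 56.439$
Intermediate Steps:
$o{\left(h,j \right)} = \frac{h + j}{-69 + h}$
$Q = - \frac{37}{66}$ ($Q = \frac{\left(-3 + 4\right) 3 + 34}{-69 + \left(-3 + 4\right) 3} = \frac{1 \cdot 3 + 34}{-69 + 1 \cdot 3} = \frac{3 + 34}{-69 + 3} = \frac{1}{-66} \cdot 37 = \left(- \frac{1}{66}\right) 37 = - \frac{37}{66} \approx -0.56061$)
$T{\left(57 \right)} + Q = 57 - \frac{37}{66} = \frac{3725}{66}$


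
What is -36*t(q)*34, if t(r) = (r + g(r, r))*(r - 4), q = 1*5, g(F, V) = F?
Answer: -12240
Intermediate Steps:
q = 5
t(r) = 2*r*(-4 + r) (t(r) = (r + r)*(r - 4) = (2*r)*(-4 + r) = 2*r*(-4 + r))
-36*t(q)*34 = -72*5*(-4 + 5)*34 = -72*5*34 = -36*10*34 = -360*34 = -12240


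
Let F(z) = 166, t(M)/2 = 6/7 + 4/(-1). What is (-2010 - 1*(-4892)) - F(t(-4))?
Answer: 2716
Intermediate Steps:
t(M) = -44/7 (t(M) = 2*(6/7 + 4/(-1)) = 2*(6*(⅐) + 4*(-1)) = 2*(6/7 - 4) = 2*(-22/7) = -44/7)
(-2010 - 1*(-4892)) - F(t(-4)) = (-2010 - 1*(-4892)) - 1*166 = (-2010 + 4892) - 166 = 2882 - 166 = 2716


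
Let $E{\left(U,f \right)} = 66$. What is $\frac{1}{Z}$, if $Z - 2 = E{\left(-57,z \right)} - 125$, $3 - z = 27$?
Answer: $- \frac{1}{57} \approx -0.017544$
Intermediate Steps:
$z = -24$ ($z = 3 - 27 = -24$)
$Z = -57$ ($Z = 2 + \left(66 - 125\right) = 2 - 59 = -57$)
$\frac{1}{Z} = \frac{1}{-57} = - \frac{1}{57}$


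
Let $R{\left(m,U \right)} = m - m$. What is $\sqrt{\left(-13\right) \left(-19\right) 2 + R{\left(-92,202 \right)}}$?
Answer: $\sqrt{494} \approx 22.226$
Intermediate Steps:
$R{\left(m,U \right)} = 0$
$\sqrt{\left(-13\right) \left(-19\right) 2 + R{\left(-92,202 \right)}} = \sqrt{\left(-13\right) \left(-19\right) 2 + 0} = \sqrt{247 \cdot 2 + 0} = \sqrt{494 + 0} = \sqrt{494}$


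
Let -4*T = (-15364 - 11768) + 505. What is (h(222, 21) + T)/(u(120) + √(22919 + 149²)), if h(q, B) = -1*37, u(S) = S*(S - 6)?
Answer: 1509303/3118288 - 26479*√705/93548640 ≈ 0.47650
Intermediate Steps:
u(S) = S*(-6 + S)
T = 26627/4 (T = -((-15364 - 11768) + 505)/4 = -(-27132 + 505)/4 = -¼*(-26627) = 26627/4 ≈ 6656.8)
h(q, B) = -37
(h(222, 21) + T)/(u(120) + √(22919 + 149²)) = (-37 + 26627/4)/(120*(-6 + 120) + √(22919 + 149²)) = 26479/(4*(120*114 + √(22919 + 22201))) = 26479/(4*(13680 + √45120)) = 26479/(4*(13680 + 8*√705))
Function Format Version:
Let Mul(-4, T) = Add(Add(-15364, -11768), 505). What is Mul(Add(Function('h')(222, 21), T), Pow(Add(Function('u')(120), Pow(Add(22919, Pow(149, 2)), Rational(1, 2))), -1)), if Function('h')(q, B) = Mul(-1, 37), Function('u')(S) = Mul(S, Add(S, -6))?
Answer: Add(Rational(1509303, 3118288), Mul(Rational(-26479, 93548640), Pow(705, Rational(1, 2)))) ≈ 0.47650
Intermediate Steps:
Function('u')(S) = Mul(S, Add(-6, S))
T = Rational(26627, 4) (T = Mul(Rational(-1, 4), Add(Add(-15364, -11768), 505)) = Mul(Rational(-1, 4), Add(-27132, 505)) = Mul(Rational(-1, 4), -26627) = Rational(26627, 4) ≈ 6656.8)
Function('h')(q, B) = -37
Mul(Add(Function('h')(222, 21), T), Pow(Add(Function('u')(120), Pow(Add(22919, Pow(149, 2)), Rational(1, 2))), -1)) = Mul(Add(-37, Rational(26627, 4)), Pow(Add(Mul(120, Add(-6, 120)), Pow(Add(22919, Pow(149, 2)), Rational(1, 2))), -1)) = Mul(Rational(26479, 4), Pow(Add(Mul(120, 114), Pow(Add(22919, 22201), Rational(1, 2))), -1)) = Mul(Rational(26479, 4), Pow(Add(13680, Pow(45120, Rational(1, 2))), -1)) = Mul(Rational(26479, 4), Pow(Add(13680, Mul(8, Pow(705, Rational(1, 2)))), -1))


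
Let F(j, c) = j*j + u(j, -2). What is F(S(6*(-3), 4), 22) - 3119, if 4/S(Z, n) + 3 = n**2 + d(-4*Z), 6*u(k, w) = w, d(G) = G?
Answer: -67611502/21675 ≈ -3119.3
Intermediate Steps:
u(k, w) = w/6
S(Z, n) = 4/(-3 + n**2 - 4*Z) (S(Z, n) = 4/(-3 + (n**2 - 4*Z)) = 4/(-3 + n**2 - 4*Z))
F(j, c) = -1/3 + j**2 (F(j, c) = j*j + (1/6)*(-2) = j**2 - 1/3 = -1/3 + j**2)
F(S(6*(-3), 4), 22) - 3119 = (-1/3 + (4/(-3 + 4**2 - 24*(-3)))**2) - 3119 = (-1/3 + (4/(-3 + 16 - 4*(-18)))**2) - 3119 = (-1/3 + (4/(-3 + 16 + 72))**2) - 3119 = (-1/3 + (4/85)**2) - 3119 = (-1/3 + 16/7225) - 3119 = -7177/21675 - 3119 = -67611502/21675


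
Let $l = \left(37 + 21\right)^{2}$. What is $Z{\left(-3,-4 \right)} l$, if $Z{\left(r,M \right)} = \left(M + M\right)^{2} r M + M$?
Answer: $2570096$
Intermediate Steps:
$Z{\left(r,M \right)} = M + 4 r M^{3}$ ($Z{\left(r,M \right)} = \left(2 M\right)^{2} r M + M = 4 M^{2} r M + M = 4 r M^{2} M + M = 4 r M^{3} + M = M + 4 r M^{3}$)
$l = 3364$ ($l = 58^{2} = 3364$)
$Z{\left(-3,-4 \right)} l = \left(-4 + 4 \left(-3\right) \left(-4\right)^{3}\right) 3364 = \left(-4 + 4 \left(-3\right) \left(-64\right)\right) 3364 = \left(-4 + 768\right) 3364 = 764 \cdot 3364 = 2570096$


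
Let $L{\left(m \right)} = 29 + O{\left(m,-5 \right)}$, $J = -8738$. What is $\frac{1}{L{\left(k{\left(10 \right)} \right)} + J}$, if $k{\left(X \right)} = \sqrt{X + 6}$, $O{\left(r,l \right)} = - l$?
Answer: $- \frac{1}{8704} \approx -0.00011489$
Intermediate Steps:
$k{\left(X \right)} = \sqrt{6 + X}$
$L{\left(m \right)} = 34$ ($L{\left(m \right)} = 29 - -5 = 29 + 5 = 34$)
$\frac{1}{L{\left(k{\left(10 \right)} \right)} + J} = \frac{1}{34 - 8738} = \frac{1}{-8704} = - \frac{1}{8704}$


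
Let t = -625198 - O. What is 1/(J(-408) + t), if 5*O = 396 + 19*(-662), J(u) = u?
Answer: -5/3115848 ≈ -1.6047e-6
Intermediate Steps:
O = -12182/5 (O = (396 + 19*(-662))/5 = (396 - 12578)/5 = (⅕)*(-12182) = -12182/5 ≈ -2436.4)
t = -3113808/5 (t = -625198 - 1*(-12182/5) = -625198 + 12182/5 = -3113808/5 ≈ -6.2276e+5)
1/(J(-408) + t) = 1/(-408 - 3113808/5) = 1/(-3115848/5) = -5/3115848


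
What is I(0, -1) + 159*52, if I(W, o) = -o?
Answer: 8269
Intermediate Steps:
I(0, -1) + 159*52 = -1*(-1) + 159*52 = 1 + 8268 = 8269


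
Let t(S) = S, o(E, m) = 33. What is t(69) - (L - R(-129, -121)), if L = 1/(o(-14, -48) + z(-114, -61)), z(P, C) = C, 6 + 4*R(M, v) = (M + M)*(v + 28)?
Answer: 169849/28 ≈ 6066.0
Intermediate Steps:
R(M, v) = -3/2 + M*(28 + v)/2 (R(M, v) = -3/2 + ((M + M)*(v + 28))/4 = -3/2 + ((2*M)*(28 + v))/4 = -3/2 + (2*M*(28 + v))/4 = -3/2 + M*(28 + v)/2)
L = -1/28 (L = 1/(33 - 61) = 1/(-28) = -1/28 ≈ -0.035714)
t(69) - (L - R(-129, -121)) = 69 - (-1/28 - (-3/2 + 14*(-129) + (½)*(-129)*(-121))) = 69 - (-1/28 - (-3/2 - 1806 + 15609/2)) = 69 - (-1/28 - 1*5997) = 69 - (-1/28 - 5997) = 69 - 1*(-167917/28) = 69 + 167917/28 = 169849/28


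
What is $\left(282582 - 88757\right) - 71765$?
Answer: $122060$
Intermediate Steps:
$\left(282582 - 88757\right) - 71765 = 193825 - 71765 = 122060$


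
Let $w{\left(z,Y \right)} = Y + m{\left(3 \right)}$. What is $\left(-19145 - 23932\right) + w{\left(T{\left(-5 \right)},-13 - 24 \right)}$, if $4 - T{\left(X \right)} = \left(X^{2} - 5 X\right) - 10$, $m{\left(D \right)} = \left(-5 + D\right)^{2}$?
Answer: $-43110$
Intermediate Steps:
$T{\left(X \right)} = 14 - X^{2} + 5 X$ ($T{\left(X \right)} = 4 - \left(\left(X^{2} - 5 X\right) - 10\right) = 4 - \left(-10 + X^{2} - 5 X\right) = 4 + \left(10 - X^{2} + 5 X\right) = 14 - X^{2} + 5 X$)
$w{\left(z,Y \right)} = 4 + Y$ ($w{\left(z,Y \right)} = Y + \left(-5 + 3\right)^{2} = Y + \left(-2\right)^{2} = Y + 4 = 4 + Y$)
$\left(-19145 - 23932\right) + w{\left(T{\left(-5 \right)},-13 - 24 \right)} = \left(-19145 - 23932\right) + \left(4 - 37\right) = -43077 + \left(4 - 37\right) = -43077 - 33 = -43110$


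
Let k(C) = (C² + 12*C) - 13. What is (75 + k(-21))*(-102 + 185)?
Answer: 20833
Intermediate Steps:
k(C) = -13 + C² + 12*C
(75 + k(-21))*(-102 + 185) = (75 + (-13 + (-21)² + 12*(-21)))*(-102 + 185) = (75 + (-13 + 441 - 252))*83 = (75 + 176)*83 = 251*83 = 20833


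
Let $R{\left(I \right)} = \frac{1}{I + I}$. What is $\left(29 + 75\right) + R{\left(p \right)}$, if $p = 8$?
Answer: $\frac{1665}{16} \approx 104.06$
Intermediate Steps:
$R{\left(I \right)} = \frac{1}{2 I}$
$\left(29 + 75\right) + R{\left(p \right)} = \left(29 + 75\right) + \frac{1}{2 \cdot 8} = 104 + \frac{1}{2} \cdot \frac{1}{8} = 104 + \frac{1}{16} = \frac{1665}{16}$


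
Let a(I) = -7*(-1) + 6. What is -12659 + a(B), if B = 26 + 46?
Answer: -12646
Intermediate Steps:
B = 72
a(I) = 13 (a(I) = 7 + 6 = 13)
-12659 + a(B) = -12659 + 13 = -12646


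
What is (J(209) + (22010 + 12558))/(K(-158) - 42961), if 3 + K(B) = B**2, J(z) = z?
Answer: -34777/18000 ≈ -1.9321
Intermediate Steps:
K(B) = -3 + B**2
(J(209) + (22010 + 12558))/(K(-158) - 42961) = (209 + (22010 + 12558))/((-3 + (-158)**2) - 42961) = (209 + 34568)/((-3 + 24964) - 42961) = 34777/(24961 - 42961) = 34777/(-18000) = 34777*(-1/18000) = -34777/18000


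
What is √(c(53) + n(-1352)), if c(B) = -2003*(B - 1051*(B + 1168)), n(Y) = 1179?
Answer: √2570286833 ≈ 50698.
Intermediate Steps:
c(B) = 2458818704 + 2103150*B (c(B) = -2003*(B - 1051*(1168 + B)) = -2003*(B + (-1227568 - 1051*B)) = -2003*(-1227568 - 1050*B) = 2458818704 + 2103150*B)
√(c(53) + n(-1352)) = √((2458818704 + 2103150*53) + 1179) = √((2458818704 + 111466950) + 1179) = √(2570285654 + 1179) = √2570286833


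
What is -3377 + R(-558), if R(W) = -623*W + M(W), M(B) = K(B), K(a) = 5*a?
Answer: 341467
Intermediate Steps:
M(B) = 5*B
R(W) = -618*W (R(W) = -623*W + 5*W = -618*W)
-3377 + R(-558) = -3377 - 618*(-558) = -3377 + 344844 = 341467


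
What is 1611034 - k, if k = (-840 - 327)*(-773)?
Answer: 708943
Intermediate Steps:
k = 902091 (k = -1167*(-773) = 902091)
1611034 - k = 1611034 - 1*902091 = 1611034 - 902091 = 708943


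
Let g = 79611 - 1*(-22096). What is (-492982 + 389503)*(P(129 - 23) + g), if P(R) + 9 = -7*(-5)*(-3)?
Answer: -10512742047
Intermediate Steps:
g = 101707 (g = 79611 + 22096 = 101707)
P(R) = -114 (P(R) = -9 - 7*(-5)*(-3) = -9 + 35*(-3) = -9 - 105 = -114)
(-492982 + 389503)*(P(129 - 23) + g) = (-492982 + 389503)*(-114 + 101707) = -103479*101593 = -10512742047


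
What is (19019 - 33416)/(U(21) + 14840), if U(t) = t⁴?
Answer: -14397/209321 ≈ -0.068779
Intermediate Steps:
(19019 - 33416)/(U(21) + 14840) = (19019 - 33416)/(21⁴ + 14840) = -14397/(194481 + 14840) = -14397/209321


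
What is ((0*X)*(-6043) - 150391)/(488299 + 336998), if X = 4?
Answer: -150391/825297 ≈ -0.18223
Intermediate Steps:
((0*X)*(-6043) - 150391)/(488299 + 336998) = ((0*4)*(-6043) - 150391)/(488299 + 336998) = (0*(-6043) - 150391)/825297 = (0 - 150391)*(1/825297) = -150391*1/825297 = -150391/825297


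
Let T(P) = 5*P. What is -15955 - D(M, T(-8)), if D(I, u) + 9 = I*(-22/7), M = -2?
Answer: -111666/7 ≈ -15952.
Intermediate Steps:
D(I, u) = -9 - 22*I/7 (D(I, u) = -9 + I*(-22/7) = -9 - 22*I/7)
-15955 - D(M, T(-8)) = -15955 - (-9 - 22/7*(-2)) = -15955 - (-9 + 44/7) = -15955 - 1*(-19/7) = -15955 + 19/7 = -111666/7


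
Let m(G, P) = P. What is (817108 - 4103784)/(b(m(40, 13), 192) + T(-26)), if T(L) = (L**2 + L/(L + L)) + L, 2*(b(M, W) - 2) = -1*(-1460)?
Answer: -6573352/2765 ≈ -2377.3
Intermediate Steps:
b(M, W) = 732 (b(M, W) = 2 + (-1*(-1460))/2 = 2 + (1/2)*1460 = 2 + 730 = 732)
T(L) = 1/2 + L + L**2 (T(L) = (L**2 + L/((2*L))) + L = (L**2 + (1/(2*L))*L) + L = (L**2 + 1/2) + L = (1/2 + L**2) + L = 1/2 + L + L**2)
(817108 - 4103784)/(b(m(40, 13), 192) + T(-26)) = (817108 - 4103784)/(732 + (1/2 - 26 + (-26)**2)) = -3286676/(732 + (1/2 - 26 + 676)) = -3286676/(732 + 1301/2) = -3286676/2765/2 = -3286676*2/2765 = -6573352/2765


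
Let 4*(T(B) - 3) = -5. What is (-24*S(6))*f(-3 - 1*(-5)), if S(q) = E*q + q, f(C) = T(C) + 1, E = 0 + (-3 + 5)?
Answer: -1188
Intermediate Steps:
T(B) = 7/4 (T(B) = 3 + (1/4)*(-5) = 3 - 5/4 = 7/4)
E = 2 (E = 0 + 2 = 2)
f(C) = 11/4 (f(C) = 7/4 + 1 = 11/4)
S(q) = 3*q (S(q) = 2*q + q = 3*q)
(-24*S(6))*f(-3 - 1*(-5)) = -72*6*(11/4) = -24*18*(11/4) = -432*11/4 = -1188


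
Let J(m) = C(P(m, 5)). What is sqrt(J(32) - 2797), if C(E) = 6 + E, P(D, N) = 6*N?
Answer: I*sqrt(2761) ≈ 52.545*I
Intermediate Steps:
J(m) = 36 (J(m) = 6 + 6*5 = 6 + 30 = 36)
sqrt(J(32) - 2797) = sqrt(36 - 2797) = sqrt(-2761) = I*sqrt(2761)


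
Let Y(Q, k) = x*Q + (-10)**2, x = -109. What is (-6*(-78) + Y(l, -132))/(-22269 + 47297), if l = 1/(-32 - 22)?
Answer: 30781/1351512 ≈ 0.022775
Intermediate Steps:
l = -1/54 (l = 1/(-54) = -1/54 ≈ -0.018519)
Y(Q, k) = 100 - 109*Q (Y(Q, k) = -109*Q + (-10)**2 = -109*Q + 100 = 100 - 109*Q)
(-6*(-78) + Y(l, -132))/(-22269 + 47297) = (-6*(-78) + (100 - 109*(-1/54)))/(-22269 + 47297) = (468 + (100 + 109/54))/25028 = (468 + 5509/54)*(1/25028) = (30781/54)*(1/25028) = 30781/1351512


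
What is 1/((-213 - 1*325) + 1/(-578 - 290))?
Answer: -868/466985 ≈ -0.0018587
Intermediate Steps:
1/((-213 - 1*325) + 1/(-578 - 290)) = 1/((-213 - 325) + 1/(-868)) = 1/(-538 - 1/868) = 1/(-466985/868) = -868/466985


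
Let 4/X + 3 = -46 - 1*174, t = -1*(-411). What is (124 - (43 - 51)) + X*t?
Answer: 27792/223 ≈ 124.63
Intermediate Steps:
t = 411
X = -4/223 (X = 4/(-3 + (-46 - 1*174)) = 4/(-3 + (-46 - 174)) = 4/(-3 - 220) = 4/(-223) = 4*(-1/223) = -4/223 ≈ -0.017937)
(124 - (43 - 51)) + X*t = (124 - (43 - 51)) - 4/223*411 = (124 - 1*(-8)) - 1644/223 = (124 + 8) - 1644/223 = 132 - 1644/223 = 27792/223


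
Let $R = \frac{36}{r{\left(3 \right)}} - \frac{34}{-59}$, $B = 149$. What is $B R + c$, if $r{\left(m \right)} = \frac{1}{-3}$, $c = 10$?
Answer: $- \frac{943772}{59} \approx -15996.0$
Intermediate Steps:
$r{\left(m \right)} = - \frac{1}{3}$
$R = - \frac{6338}{59}$ ($R = \frac{36}{- \frac{1}{3}} - \frac{34}{-59} = 36 \left(-3\right) - - \frac{34}{59} = -108 + \frac{34}{59} = - \frac{6338}{59} \approx -107.42$)
$B R + c = 149 \left(- \frac{6338}{59}\right) + 10 = - \frac{944362}{59} + 10 = - \frac{943772}{59}$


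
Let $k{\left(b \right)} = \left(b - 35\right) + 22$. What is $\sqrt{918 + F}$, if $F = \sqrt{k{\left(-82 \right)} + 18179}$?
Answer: $\sqrt{918 + 2 \sqrt{4521}} \approx 32.442$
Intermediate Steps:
$k{\left(b \right)} = -13 + b$ ($k{\left(b \right)} = \left(-35 + b\right) + 22 = -13 + b$)
$F = 2 \sqrt{4521}$ ($F = \sqrt{\left(-13 - 82\right) + 18179} = \sqrt{-95 + 18179} = \sqrt{18084} = 2 \sqrt{4521} \approx 134.48$)
$\sqrt{918 + F} = \sqrt{918 + 2 \sqrt{4521}}$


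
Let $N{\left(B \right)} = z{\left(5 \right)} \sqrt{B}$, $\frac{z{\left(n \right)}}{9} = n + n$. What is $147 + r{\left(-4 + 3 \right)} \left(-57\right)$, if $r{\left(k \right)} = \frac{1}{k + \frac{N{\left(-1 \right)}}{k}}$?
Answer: $\frac{1190904}{8101} - \frac{5130 i}{8101} \approx 147.01 - 0.63326 i$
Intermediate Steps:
$z{\left(n \right)} = 18 n$ ($z{\left(n \right)} = 9 \left(n + n\right) = 9 \cdot 2 n = 18 n$)
$N{\left(B \right)} = 90 \sqrt{B}$ ($N{\left(B \right)} = 18 \cdot 5 \sqrt{B} = 90 \sqrt{B}$)
$r{\left(k \right)} = \frac{1}{k + \frac{90 i}{k}}$ ($r{\left(k \right)} = \frac{1}{k + \frac{90 \sqrt{-1}}{k}} = \frac{1}{k + \frac{90 i}{k}}$)
$147 + r{\left(-4 + 3 \right)} \left(-57\right) = 147 + \frac{-4 + 3}{\left(-4 + 3\right)^{2} + 90 i} \left(-57\right) = 147 + - \frac{1}{\left(-1\right)^{2} + 90 i} \left(-57\right) = 147 + - \frac{1}{1 + 90 i} \left(-57\right) = 147 + - \frac{1 - 90 i}{8101} \left(-57\right) = 147 + \frac{57 \left(1 - 90 i\right)}{8101}$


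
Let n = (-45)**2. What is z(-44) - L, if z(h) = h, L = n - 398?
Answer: -1671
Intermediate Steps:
n = 2025
L = 1627 (L = 2025 - 398 = 1627)
z(-44) - L = -44 - 1*1627 = -44 - 1627 = -1671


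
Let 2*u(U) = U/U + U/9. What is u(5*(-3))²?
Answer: ⅑ ≈ 0.11111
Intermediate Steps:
u(U) = ½ + U/18 (u(U) = (U/U + U/9)/2 = (1 + U*(⅑))/2 = (1 + U/9)/2 = ½ + U/18)
u(5*(-3))² = (½ + (5*(-3))/18)² = (½ + (1/18)*(-15))² = (½ - ⅚)² = (-⅓)² = ⅑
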